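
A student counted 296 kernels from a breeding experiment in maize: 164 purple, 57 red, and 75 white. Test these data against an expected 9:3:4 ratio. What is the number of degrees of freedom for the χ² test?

A goodness-of-fit test with 3 phenotype classes has df = 3 − 1 = 2.

2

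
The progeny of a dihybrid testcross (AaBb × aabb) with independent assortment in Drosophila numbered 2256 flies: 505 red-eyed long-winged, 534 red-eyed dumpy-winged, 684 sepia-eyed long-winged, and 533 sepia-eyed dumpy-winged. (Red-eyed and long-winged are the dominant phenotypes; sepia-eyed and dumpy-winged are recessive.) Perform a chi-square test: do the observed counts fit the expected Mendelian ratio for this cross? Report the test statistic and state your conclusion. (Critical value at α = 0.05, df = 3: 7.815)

A dihybrid testcross with independent assortment gives a 1:1:1:1 ratio.
Expected counts for N = 2256 under a 1:1:1:1 ratio (total parts = 4):
  red-eyed long-winged: 2256 × 1/4 = 564
  red-eyed dumpy-winged: 2256 × 1/4 = 564
  sepia-eyed long-winged: 2256 × 1/4 = 564
  sepia-eyed dumpy-winged: 2256 × 1/4 = 564
χ² = Σ (O − E)² / E
  red-eyed long-winged: (505 − 564)² / 564 = 6.1720
  red-eyed dumpy-winged: (534 − 564)² / 564 = 1.5957
  sepia-eyed long-winged: (684 − 564)² / 564 = 25.5319
  sepia-eyed dumpy-winged: (533 − 564)² / 564 = 1.7039
χ² = 6.1720 + 1.5957 + 25.5319 + 1.7039 = 35.0035 ≈ 35.004
Degrees of freedom = 4 − 1 = 3; critical value at α = 0.05 is 7.815.
Since 35.004 > 7.815, we reject the null hypothesis — the data do not fit the 1:1:1:1 ratio.

35.004; not consistent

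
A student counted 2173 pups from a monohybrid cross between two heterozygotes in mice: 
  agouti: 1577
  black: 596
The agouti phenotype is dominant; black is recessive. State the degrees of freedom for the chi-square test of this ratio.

For a monohybrid cross between heterozygotes with complete dominance, the expected phenotypic ratio is 3:1.
A goodness-of-fit test with 2 phenotype classes has df = 2 − 1 = 1.

1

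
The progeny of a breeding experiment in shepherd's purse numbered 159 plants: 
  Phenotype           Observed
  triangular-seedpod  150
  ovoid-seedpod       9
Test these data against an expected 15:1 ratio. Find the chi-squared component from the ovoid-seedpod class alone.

0.088

Under the 15:1 hypothesis (Σ ratio = 16, N = 159):
  triangular-seedpod: 159 × 15/16 = 149.0625
  ovoid-seedpod: 159 × 1/16 = 9.9375
Contribution of ovoid-seedpod: (9 − 9.9375)² / 9.9375 = 0.0884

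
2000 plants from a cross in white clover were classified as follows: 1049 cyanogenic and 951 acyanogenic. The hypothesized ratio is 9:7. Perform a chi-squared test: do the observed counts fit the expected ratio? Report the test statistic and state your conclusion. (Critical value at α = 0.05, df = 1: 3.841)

11.735; not consistent

Under the 9:7 hypothesis (Σ ratio = 16, N = 2000):
  cyanogenic: 2000 × 9/16 = 1125
  acyanogenic: 2000 × 7/16 = 875
χ² = Σ (O − E)² / E
  cyanogenic: (1049 − 1125)² / 1125 = 5.1342
  acyanogenic: (951 − 875)² / 875 = 6.6011
χ² = 5.1342 + 6.6011 = 11.7353 ≈ 11.735
Degrees of freedom = 2 − 1 = 1; critical value at α = 0.05 is 3.841.
Since 11.735 > 3.841, we reject the null hypothesis — the data do not fit the 9:7 ratio.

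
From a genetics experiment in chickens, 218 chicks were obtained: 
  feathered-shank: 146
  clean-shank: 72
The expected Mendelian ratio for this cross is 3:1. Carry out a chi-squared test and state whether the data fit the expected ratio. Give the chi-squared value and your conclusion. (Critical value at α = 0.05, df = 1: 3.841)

7.492; not consistent

Expected counts for N = 218 under a 3:1 ratio (total parts = 4):
  feathered-shank: 218 × 3/4 = 163.5
  clean-shank: 218 × 1/4 = 54.5
χ² = Σ (O − E)² / E
  feathered-shank: (146 − 163.5)² / 163.5 = 1.8731
  clean-shank: (72 − 54.5)² / 54.5 = 5.6193
χ² = 1.8731 + 5.6193 = 7.4924 ≈ 7.492
Degrees of freedom = 2 − 1 = 1; critical value at α = 0.05 is 3.841.
Since 7.492 > 3.841, we reject the null hypothesis — the data do not fit the 3:1 ratio.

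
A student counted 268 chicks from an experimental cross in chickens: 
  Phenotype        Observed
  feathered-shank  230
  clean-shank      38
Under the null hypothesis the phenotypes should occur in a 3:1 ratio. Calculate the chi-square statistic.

Under the 3:1 hypothesis (Σ ratio = 4, N = 268):
  feathered-shank: 268 × 3/4 = 201
  clean-shank: 268 × 1/4 = 67
χ² = Σ (O − E)² / E
  feathered-shank: (230 − 201)² / 201 = 4.1841
  clean-shank: (38 − 67)² / 67 = 12.5522
χ² = 4.1841 + 12.5522 = 16.7363 ≈ 16.736

16.736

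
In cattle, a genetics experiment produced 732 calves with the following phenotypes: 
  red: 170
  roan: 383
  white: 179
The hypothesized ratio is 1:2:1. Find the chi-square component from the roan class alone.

0.790

Under the 1:2:1 hypothesis (Σ ratio = 4, N = 732):
  red: 732 × 1/4 = 183
  roan: 732 × 2/4 = 366
  white: 732 × 1/4 = 183
Contribution of roan: (383 − 366)² / 366 = 0.7896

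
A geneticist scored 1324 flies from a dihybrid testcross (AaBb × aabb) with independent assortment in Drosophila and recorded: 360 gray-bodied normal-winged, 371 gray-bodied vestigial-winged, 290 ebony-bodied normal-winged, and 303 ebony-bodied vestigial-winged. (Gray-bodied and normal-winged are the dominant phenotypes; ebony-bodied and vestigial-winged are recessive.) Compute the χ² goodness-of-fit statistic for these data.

A dihybrid testcross with independent assortment gives a 1:1:1:1 ratio.
Total ratio parts = 4. Expected numbers out of 1324:
  gray-bodied normal-winged: 1324 × 1/4 = 331
  gray-bodied vestigial-winged: 1324 × 1/4 = 331
  ebony-bodied normal-winged: 1324 × 1/4 = 331
  ebony-bodied vestigial-winged: 1324 × 1/4 = 331
χ² = Σ (O − E)² / E
  gray-bodied normal-winged: (360 − 331)² / 331 = 2.5408
  gray-bodied vestigial-winged: (371 − 331)² / 331 = 4.8338
  ebony-bodied normal-winged: (290 − 331)² / 331 = 5.0785
  ebony-bodied vestigial-winged: (303 − 331)² / 331 = 2.3686
χ² = 2.5408 + 4.8338 + 5.0785 + 2.3686 = 14.8217 ≈ 14.822

14.822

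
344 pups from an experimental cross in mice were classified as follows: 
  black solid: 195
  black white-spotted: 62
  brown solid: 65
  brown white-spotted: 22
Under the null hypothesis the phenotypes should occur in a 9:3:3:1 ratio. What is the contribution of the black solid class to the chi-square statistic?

0.012

Expected counts for N = 344 under a 9:3:3:1 ratio (total parts = 16):
  black solid: 344 × 9/16 = 193.5
  black white-spotted: 344 × 3/16 = 64.5
  brown solid: 344 × 3/16 = 64.5
  brown white-spotted: 344 × 1/16 = 21.5
Contribution of black solid: (195 − 193.5)² / 193.5 = 0.0116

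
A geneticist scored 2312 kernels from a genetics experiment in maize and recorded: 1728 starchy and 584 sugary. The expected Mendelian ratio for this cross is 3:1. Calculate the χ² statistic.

Under the 3:1 hypothesis (Σ ratio = 4, N = 2312):
  starchy: 2312 × 3/4 = 1734
  sugary: 2312 × 1/4 = 578
χ² = Σ (O − E)² / E
  starchy: (1728 − 1734)² / 1734 = 0.0208
  sugary: (584 − 578)² / 578 = 0.0623
χ² = 0.0208 + 0.0623 = 0.0831 ≈ 0.083

0.083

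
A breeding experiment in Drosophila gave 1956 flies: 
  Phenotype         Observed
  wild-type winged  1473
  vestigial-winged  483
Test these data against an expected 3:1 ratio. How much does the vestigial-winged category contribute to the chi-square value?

0.074

Expected counts for N = 1956 under a 3:1 ratio (total parts = 4):
  wild-type winged: 1956 × 3/4 = 1467
  vestigial-winged: 1956 × 1/4 = 489
Contribution of vestigial-winged: (483 − 489)² / 489 = 0.0736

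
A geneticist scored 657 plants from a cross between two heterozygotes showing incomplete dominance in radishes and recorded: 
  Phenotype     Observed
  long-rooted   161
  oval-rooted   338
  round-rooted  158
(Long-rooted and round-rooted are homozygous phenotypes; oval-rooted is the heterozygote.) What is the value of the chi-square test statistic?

With incomplete dominance, a heterozygote × heterozygote cross gives a 1:2:1 phenotypic ratio.
Expected counts for N = 657 under a 1:2:1 ratio (total parts = 4):
  long-rooted: 657 × 1/4 = 164.25
  oval-rooted: 657 × 2/4 = 328.5
  round-rooted: 657 × 1/4 = 164.25
χ² = Σ (O − E)² / E
  long-rooted: (161 − 164.25)² / 164.25 = 0.0643
  oval-rooted: (338 − 328.5)² / 328.5 = 0.2747
  round-rooted: (158 − 164.25)² / 164.25 = 0.2378
χ² = 0.0643 + 0.2747 + 0.2378 = 0.5768 ≈ 0.577

0.577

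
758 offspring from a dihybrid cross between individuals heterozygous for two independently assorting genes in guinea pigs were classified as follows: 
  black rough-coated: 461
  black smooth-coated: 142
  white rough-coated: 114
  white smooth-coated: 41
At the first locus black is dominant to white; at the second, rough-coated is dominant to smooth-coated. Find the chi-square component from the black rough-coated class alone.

A dihybrid F₂ with independent assortment and complete dominance at both loci gives a 9:3:3:1 phenotypic ratio.
The 9:3:3:1 ratio has 16 parts, so with N = 758 the expected counts are:
  black rough-coated: 758 × 9/16 = 426.375
  black smooth-coated: 758 × 3/16 = 142.125
  white rough-coated: 758 × 3/16 = 142.125
  white smooth-coated: 758 × 1/16 = 47.375
Contribution of black rough-coated: (461 − 426.375)² / 426.375 = 2.8118

2.812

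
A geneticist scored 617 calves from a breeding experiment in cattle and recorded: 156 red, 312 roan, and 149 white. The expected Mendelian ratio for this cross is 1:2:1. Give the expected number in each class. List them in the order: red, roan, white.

154.25, 308.5, 154.25

The 1:2:1 ratio has 4 parts, so with N = 617 the expected counts are:
  red: 617 × 1/4 = 154.25
  roan: 617 × 2/4 = 308.5
  white: 617 × 1/4 = 154.25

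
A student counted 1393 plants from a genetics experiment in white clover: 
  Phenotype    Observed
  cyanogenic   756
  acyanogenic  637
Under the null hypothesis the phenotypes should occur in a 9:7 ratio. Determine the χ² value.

The 9:7 ratio has 16 parts, so with N = 1393 the expected counts are:
  cyanogenic: 1393 × 9/16 = 783.5625
  acyanogenic: 1393 × 7/16 = 609.4375
χ² = Σ (O − E)² / E
  cyanogenic: (756 − 783.5625)² / 783.5625 = 0.9695
  acyanogenic: (637 − 609.4375)² / 609.4375 = 1.2465
χ² = 0.9695 + 1.2465 = 2.216

2.216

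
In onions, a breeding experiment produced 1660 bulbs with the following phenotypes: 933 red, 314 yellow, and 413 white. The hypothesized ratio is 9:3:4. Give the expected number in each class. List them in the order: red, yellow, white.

933.75, 311.25, 415

The 9:3:4 ratio has 16 parts, so with N = 1660 the expected counts are:
  red: 1660 × 9/16 = 933.75
  yellow: 1660 × 3/16 = 311.25
  white: 1660 × 4/16 = 415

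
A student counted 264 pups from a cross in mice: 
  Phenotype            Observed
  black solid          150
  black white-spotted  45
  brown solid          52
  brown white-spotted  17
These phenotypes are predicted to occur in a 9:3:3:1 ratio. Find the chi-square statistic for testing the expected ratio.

0.566

Expected counts for N = 264 under a 9:3:3:1 ratio (total parts = 16):
  black solid: 264 × 9/16 = 148.5
  black white-spotted: 264 × 3/16 = 49.5
  brown solid: 264 × 3/16 = 49.5
  brown white-spotted: 264 × 1/16 = 16.5
χ² = Σ (O − E)² / E
  black solid: (150 − 148.5)² / 148.5 = 0.0152
  black white-spotted: (45 − 49.5)² / 49.5 = 0.4091
  brown solid: (52 − 49.5)² / 49.5 = 0.1263
  brown white-spotted: (17 − 16.5)² / 16.5 = 0.0152
χ² = 0.0152 + 0.4091 + 0.1263 + 0.0152 = 0.5658 ≈ 0.566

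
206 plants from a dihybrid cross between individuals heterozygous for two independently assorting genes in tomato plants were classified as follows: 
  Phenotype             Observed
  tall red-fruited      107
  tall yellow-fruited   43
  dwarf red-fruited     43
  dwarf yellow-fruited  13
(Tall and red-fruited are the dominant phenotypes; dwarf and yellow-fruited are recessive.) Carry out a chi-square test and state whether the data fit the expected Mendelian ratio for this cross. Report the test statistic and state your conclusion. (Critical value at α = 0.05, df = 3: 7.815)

1.672; consistent

A dihybrid F₂ with independent assortment and complete dominance at both loci gives a 9:3:3:1 phenotypic ratio.
Total ratio parts = 16. Expected numbers out of 206:
  tall red-fruited: 206 × 9/16 = 115.875
  tall yellow-fruited: 206 × 3/16 = 38.625
  dwarf red-fruited: 206 × 3/16 = 38.625
  dwarf yellow-fruited: 206 × 1/16 = 12.875
χ² = Σ (O − E)² / E
  tall red-fruited: (107 − 115.875)² / 115.875 = 0.6797
  tall yellow-fruited: (43 − 38.625)² / 38.625 = 0.4956
  dwarf red-fruited: (43 − 38.625)² / 38.625 = 0.4956
  dwarf yellow-fruited: (13 − 12.875)² / 12.875 = 0.0012
χ² = 0.6797 + 0.4956 + 0.4956 + 0.0012 = 1.6721 ≈ 1.672
Degrees of freedom = 4 − 1 = 3; critical value at α = 0.05 is 7.815.
Since 1.672 < 7.815, we fail to reject the null hypothesis — the data are consistent with the 9:3:3:1 ratio.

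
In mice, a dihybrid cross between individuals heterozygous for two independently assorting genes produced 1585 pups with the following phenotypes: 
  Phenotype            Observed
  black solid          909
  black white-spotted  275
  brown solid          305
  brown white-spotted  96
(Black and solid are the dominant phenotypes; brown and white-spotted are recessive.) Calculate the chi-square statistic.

2.298

A dihybrid F₂ with independent assortment and complete dominance at both loci gives a 9:3:3:1 phenotypic ratio.
Expected counts for N = 1585 under a 9:3:3:1 ratio (total parts = 16):
  black solid: 1585 × 9/16 = 891.5625
  black white-spotted: 1585 × 3/16 = 297.1875
  brown solid: 1585 × 3/16 = 297.1875
  brown white-spotted: 1585 × 1/16 = 99.0625
χ² = Σ (O − E)² / E
  black solid: (909 − 891.5625)² / 891.5625 = 0.3410
  black white-spotted: (275 − 297.1875)² / 297.1875 = 1.6565
  brown solid: (305 − 297.1875)² / 297.1875 = 0.2054
  brown white-spotted: (96 − 99.0625)² / 99.0625 = 0.0947
χ² = 0.3410 + 1.6565 + 0.2054 + 0.0947 = 2.2976 ≈ 2.298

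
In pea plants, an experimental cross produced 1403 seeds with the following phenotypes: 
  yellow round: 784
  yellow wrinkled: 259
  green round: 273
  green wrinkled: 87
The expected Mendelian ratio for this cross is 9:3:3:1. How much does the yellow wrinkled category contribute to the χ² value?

0.063

Expected counts for N = 1403 under a 9:3:3:1 ratio (total parts = 16):
  yellow round: 1403 × 9/16 = 789.1875
  yellow wrinkled: 1403 × 3/16 = 263.0625
  green round: 1403 × 3/16 = 263.0625
  green wrinkled: 1403 × 1/16 = 87.6875
Contribution of yellow wrinkled: (259 − 263.0625)² / 263.0625 = 0.0627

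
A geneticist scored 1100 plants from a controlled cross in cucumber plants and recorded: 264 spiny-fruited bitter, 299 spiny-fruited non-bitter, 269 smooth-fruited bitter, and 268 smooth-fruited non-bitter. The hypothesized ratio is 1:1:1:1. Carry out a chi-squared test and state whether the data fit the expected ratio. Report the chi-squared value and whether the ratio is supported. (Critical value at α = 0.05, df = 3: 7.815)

Under the 1:1:1:1 hypothesis (Σ ratio = 4, N = 1100):
  spiny-fruited bitter: 1100 × 1/4 = 275
  spiny-fruited non-bitter: 1100 × 1/4 = 275
  smooth-fruited bitter: 1100 × 1/4 = 275
  smooth-fruited non-bitter: 1100 × 1/4 = 275
χ² = Σ (O − E)² / E
  spiny-fruited bitter: (264 − 275)² / 275 = 0.4400
  spiny-fruited non-bitter: (299 − 275)² / 275 = 2.0945
  smooth-fruited bitter: (269 − 275)² / 275 = 0.1309
  smooth-fruited non-bitter: (268 − 275)² / 275 = 0.1782
χ² = 0.4400 + 2.0945 + 0.1309 + 0.1782 = 2.8436 ≈ 2.844
Degrees of freedom = 4 − 1 = 3; critical value at α = 0.05 is 7.815.
Since 2.844 < 7.815, we fail to reject the null hypothesis — the data are consistent with the 1:1:1:1 ratio.

2.844; consistent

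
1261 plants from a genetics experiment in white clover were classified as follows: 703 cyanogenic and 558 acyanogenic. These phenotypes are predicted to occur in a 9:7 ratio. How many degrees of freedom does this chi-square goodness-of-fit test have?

1

A goodness-of-fit test with 2 phenotype classes has df = 2 − 1 = 1.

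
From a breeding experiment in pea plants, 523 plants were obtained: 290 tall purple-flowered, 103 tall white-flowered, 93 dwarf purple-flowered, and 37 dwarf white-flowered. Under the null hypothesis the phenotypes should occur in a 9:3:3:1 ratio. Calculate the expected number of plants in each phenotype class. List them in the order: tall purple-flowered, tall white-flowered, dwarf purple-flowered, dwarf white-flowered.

Under the 9:3:3:1 hypothesis (Σ ratio = 16, N = 523):
  tall purple-flowered: 523 × 9/16 = 294.1875
  tall white-flowered: 523 × 3/16 = 98.0625
  dwarf purple-flowered: 523 × 3/16 = 98.0625
  dwarf white-flowered: 523 × 1/16 = 32.6875

294.1875, 98.0625, 98.0625, 32.6875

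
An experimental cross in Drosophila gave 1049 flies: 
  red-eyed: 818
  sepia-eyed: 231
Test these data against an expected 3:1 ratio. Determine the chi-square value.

Total ratio parts = 4. Expected numbers out of 1049:
  red-eyed: 1049 × 3/4 = 786.75
  sepia-eyed: 1049 × 1/4 = 262.25
χ² = Σ (O − E)² / E
  red-eyed: (818 − 786.75)² / 786.75 = 1.2413
  sepia-eyed: (231 − 262.25)² / 262.25 = 3.7238
χ² = 1.2413 + 3.7238 = 4.9651 ≈ 4.965

4.965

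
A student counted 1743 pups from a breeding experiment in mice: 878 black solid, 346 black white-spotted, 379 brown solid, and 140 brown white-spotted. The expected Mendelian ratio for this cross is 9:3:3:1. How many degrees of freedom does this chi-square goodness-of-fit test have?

A goodness-of-fit test with 4 phenotype classes has df = 4 − 1 = 3.

3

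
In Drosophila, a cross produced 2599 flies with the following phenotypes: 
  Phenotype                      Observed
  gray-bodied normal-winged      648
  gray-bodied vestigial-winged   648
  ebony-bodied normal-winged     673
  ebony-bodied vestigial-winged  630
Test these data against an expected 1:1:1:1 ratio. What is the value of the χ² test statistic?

Under the 1:1:1:1 hypothesis (Σ ratio = 4, N = 2599):
  gray-bodied normal-winged: 2599 × 1/4 = 649.75
  gray-bodied vestigial-winged: 2599 × 1/4 = 649.75
  ebony-bodied normal-winged: 2599 × 1/4 = 649.75
  ebony-bodied vestigial-winged: 2599 × 1/4 = 649.75
χ² = Σ (O − E)² / E
  gray-bodied normal-winged: (648 − 649.75)² / 649.75 = 0.0047
  gray-bodied vestigial-winged: (648 − 649.75)² / 649.75 = 0.0047
  ebony-bodied normal-winged: (673 − 649.75)² / 649.75 = 0.8320
  ebony-bodied vestigial-winged: (630 − 649.75)² / 649.75 = 0.6003
χ² = 0.0047 + 0.0047 + 0.8320 + 0.6003 = 1.4417 ≈ 1.442

1.442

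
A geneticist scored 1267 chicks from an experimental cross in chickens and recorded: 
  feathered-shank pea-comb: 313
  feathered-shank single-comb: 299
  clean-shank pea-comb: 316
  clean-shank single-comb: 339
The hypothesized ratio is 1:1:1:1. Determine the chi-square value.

2.604

The 1:1:1:1 ratio has 4 parts, so with N = 1267 the expected counts are:
  feathered-shank pea-comb: 1267 × 1/4 = 316.75
  feathered-shank single-comb: 1267 × 1/4 = 316.75
  clean-shank pea-comb: 1267 × 1/4 = 316.75
  clean-shank single-comb: 1267 × 1/4 = 316.75
χ² = Σ (O − E)² / E
  feathered-shank pea-comb: (313 − 316.75)² / 316.75 = 0.0444
  feathered-shank single-comb: (299 − 316.75)² / 316.75 = 0.9947
  clean-shank pea-comb: (316 − 316.75)² / 316.75 = 0.0018
  clean-shank single-comb: (339 − 316.75)² / 316.75 = 1.5629
χ² = 0.0444 + 0.9947 + 0.0018 + 1.5629 = 2.6038 ≈ 2.604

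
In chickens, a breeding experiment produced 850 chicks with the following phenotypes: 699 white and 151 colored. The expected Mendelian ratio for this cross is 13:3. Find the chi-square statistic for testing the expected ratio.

The 13:3 ratio has 16 parts, so with N = 850 the expected counts are:
  white: 850 × 13/16 = 690.625
  colored: 850 × 3/16 = 159.375
χ² = Σ (O − E)² / E
  white: (699 − 690.625)² / 690.625 = 0.1016
  colored: (151 − 159.375)² / 159.375 = 0.4401
χ² = 0.1016 + 0.4401 = 0.5417 ≈ 0.542

0.542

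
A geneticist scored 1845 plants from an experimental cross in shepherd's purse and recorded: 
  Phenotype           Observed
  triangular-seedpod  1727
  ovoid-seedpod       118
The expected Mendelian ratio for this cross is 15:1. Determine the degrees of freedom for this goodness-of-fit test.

A goodness-of-fit test with 2 phenotype classes has df = 2 − 1 = 1.

1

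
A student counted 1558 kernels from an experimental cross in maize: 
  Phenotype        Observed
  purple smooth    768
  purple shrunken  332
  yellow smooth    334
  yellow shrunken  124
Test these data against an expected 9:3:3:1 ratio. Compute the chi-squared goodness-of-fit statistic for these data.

32.128

Under the 9:3:3:1 hypothesis (Σ ratio = 16, N = 1558):
  purple smooth: 1558 × 9/16 = 876.375
  purple shrunken: 1558 × 3/16 = 292.125
  yellow smooth: 1558 × 3/16 = 292.125
  yellow shrunken: 1558 × 1/16 = 97.375
χ² = Σ (O − E)² / E
  purple smooth: (768 − 876.375)² / 876.375 = 13.4020
  purple shrunken: (332 − 292.125)² / 292.125 = 5.4429
  yellow smooth: (334 − 292.125)² / 292.125 = 6.0026
  yellow shrunken: (124 − 97.375)² / 97.375 = 7.2800
χ² = 13.4020 + 5.4429 + 6.0026 + 7.2800 = 32.1275 ≈ 32.128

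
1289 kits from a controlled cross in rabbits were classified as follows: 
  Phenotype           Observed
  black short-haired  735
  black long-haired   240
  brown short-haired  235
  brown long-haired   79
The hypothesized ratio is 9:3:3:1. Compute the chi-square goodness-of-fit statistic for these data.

0.363

Total ratio parts = 16. Expected numbers out of 1289:
  black short-haired: 1289 × 9/16 = 725.0625
  black long-haired: 1289 × 3/16 = 241.6875
  brown short-haired: 1289 × 3/16 = 241.6875
  brown long-haired: 1289 × 1/16 = 80.5625
χ² = Σ (O − E)² / E
  black short-haired: (735 − 725.0625)² / 725.0625 = 0.1362
  black long-haired: (240 − 241.6875)² / 241.6875 = 0.0118
  brown short-haired: (235 − 241.6875)² / 241.6875 = 0.1850
  brown long-haired: (79 − 80.5625)² / 80.5625 = 0.0303
χ² = 0.1362 + 0.0118 + 0.1850 + 0.0303 = 0.3633 ≈ 0.363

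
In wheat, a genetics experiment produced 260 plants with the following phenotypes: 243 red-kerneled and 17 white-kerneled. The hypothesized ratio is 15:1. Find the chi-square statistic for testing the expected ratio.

0.037

Expected counts for N = 260 under a 15:1 ratio (total parts = 16):
  red-kerneled: 260 × 15/16 = 243.75
  white-kerneled: 260 × 1/16 = 16.25
χ² = Σ (O − E)² / E
  red-kerneled: (243 − 243.75)² / 243.75 = 0.0023
  white-kerneled: (17 − 16.25)² / 16.25 = 0.0346
χ² = 0.0023 + 0.0346 = 0.0369 ≈ 0.037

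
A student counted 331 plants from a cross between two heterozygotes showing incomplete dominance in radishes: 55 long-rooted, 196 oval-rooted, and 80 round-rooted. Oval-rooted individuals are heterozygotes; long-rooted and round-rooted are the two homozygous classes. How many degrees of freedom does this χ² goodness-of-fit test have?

With incomplete dominance, a heterozygote × heterozygote cross gives a 1:2:1 phenotypic ratio.
A goodness-of-fit test with 3 phenotype classes has df = 3 − 1 = 2.

2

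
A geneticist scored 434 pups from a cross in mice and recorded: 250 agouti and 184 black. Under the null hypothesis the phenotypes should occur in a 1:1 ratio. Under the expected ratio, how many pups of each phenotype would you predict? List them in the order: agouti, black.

The 1:1 ratio has 2 parts, so with N = 434 the expected counts are:
  agouti: 434 × 1/2 = 217
  black: 434 × 1/2 = 217

217, 217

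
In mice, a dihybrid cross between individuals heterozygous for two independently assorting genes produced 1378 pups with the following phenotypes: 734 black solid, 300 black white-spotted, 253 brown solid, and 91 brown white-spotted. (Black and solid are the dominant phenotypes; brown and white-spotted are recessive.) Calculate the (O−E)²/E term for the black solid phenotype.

2.182

A dihybrid F₂ with independent assortment and complete dominance at both loci gives a 9:3:3:1 phenotypic ratio.
The 9:3:3:1 ratio has 16 parts, so with N = 1378 the expected counts are:
  black solid: 1378 × 9/16 = 775.125
  black white-spotted: 1378 × 3/16 = 258.375
  brown solid: 1378 × 3/16 = 258.375
  brown white-spotted: 1378 × 1/16 = 86.125
Contribution of black solid: (734 − 775.125)² / 775.125 = 2.1819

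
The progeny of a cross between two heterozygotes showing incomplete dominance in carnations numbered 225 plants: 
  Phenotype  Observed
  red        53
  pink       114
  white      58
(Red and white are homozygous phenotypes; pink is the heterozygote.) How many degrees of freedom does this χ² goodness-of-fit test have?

2

With incomplete dominance, a heterozygote × heterozygote cross gives a 1:2:1 phenotypic ratio.
A goodness-of-fit test with 3 phenotype classes has df = 3 − 1 = 2.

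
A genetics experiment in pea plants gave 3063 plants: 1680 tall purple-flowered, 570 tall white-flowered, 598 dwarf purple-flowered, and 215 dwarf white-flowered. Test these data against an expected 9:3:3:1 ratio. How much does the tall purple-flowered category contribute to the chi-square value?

Total ratio parts = 16. Expected numbers out of 3063:
  tall purple-flowered: 3063 × 9/16 = 1722.9375
  tall white-flowered: 3063 × 3/16 = 574.3125
  dwarf purple-flowered: 3063 × 3/16 = 574.3125
  dwarf white-flowered: 3063 × 1/16 = 191.4375
Contribution of tall purple-flowered: (1680 − 1722.9375)² / 1722.9375 = 1.0700

1.070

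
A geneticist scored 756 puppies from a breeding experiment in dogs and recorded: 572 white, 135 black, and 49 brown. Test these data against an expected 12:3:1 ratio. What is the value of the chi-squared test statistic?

0.430

Under the 12:3:1 hypothesis (Σ ratio = 16, N = 756):
  white: 756 × 12/16 = 567
  black: 756 × 3/16 = 141.75
  brown: 756 × 1/16 = 47.25
χ² = Σ (O − E)² / E
  white: (572 − 567)² / 567 = 0.0441
  black: (135 − 141.75)² / 141.75 = 0.3214
  brown: (49 − 47.25)² / 47.25 = 0.0648
χ² = 0.0441 + 0.3214 + 0.0648 = 0.4303 ≈ 0.430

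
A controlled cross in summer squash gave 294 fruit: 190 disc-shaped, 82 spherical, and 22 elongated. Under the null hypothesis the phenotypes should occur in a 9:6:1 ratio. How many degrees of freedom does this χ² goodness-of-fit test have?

2

A goodness-of-fit test with 3 phenotype classes has df = 3 − 1 = 2.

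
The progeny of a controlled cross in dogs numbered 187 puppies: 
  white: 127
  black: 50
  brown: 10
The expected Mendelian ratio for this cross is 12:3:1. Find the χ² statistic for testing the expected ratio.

Expected counts for N = 187 under a 12:3:1 ratio (total parts = 16):
  white: 187 × 12/16 = 140.25
  black: 187 × 3/16 = 35.0625
  brown: 187 × 1/16 = 11.6875
χ² = Σ (O − E)² / E
  white: (127 − 140.25)² / 140.25 = 1.2518
  black: (50 − 35.0625)² / 35.0625 = 6.3637
  brown: (10 − 11.6875)² / 11.6875 = 0.2436
χ² = 1.2518 + 6.3637 + 0.2436 = 7.8591 ≈ 7.859

7.859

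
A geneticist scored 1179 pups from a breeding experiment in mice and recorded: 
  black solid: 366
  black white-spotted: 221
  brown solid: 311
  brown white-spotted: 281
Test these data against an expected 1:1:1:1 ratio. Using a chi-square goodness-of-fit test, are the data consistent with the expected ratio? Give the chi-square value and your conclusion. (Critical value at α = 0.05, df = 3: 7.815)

37.214; not consistent

Under the 1:1:1:1 hypothesis (Σ ratio = 4, N = 1179):
  black solid: 1179 × 1/4 = 294.75
  black white-spotted: 1179 × 1/4 = 294.75
  brown solid: 1179 × 1/4 = 294.75
  brown white-spotted: 1179 × 1/4 = 294.75
χ² = Σ (O − E)² / E
  black solid: (366 − 294.75)² / 294.75 = 17.2233
  black white-spotted: (221 − 294.75)² / 294.75 = 18.4531
  brown solid: (311 − 294.75)² / 294.75 = 0.8959
  brown white-spotted: (281 − 294.75)² / 294.75 = 0.6414
χ² = 17.2233 + 18.4531 + 0.8959 + 0.6414 = 37.2137 ≈ 37.214
Degrees of freedom = 4 − 1 = 3; critical value at α = 0.05 is 7.815.
Since 37.214 > 7.815, we reject the null hypothesis — the data do not fit the 1:1:1:1 ratio.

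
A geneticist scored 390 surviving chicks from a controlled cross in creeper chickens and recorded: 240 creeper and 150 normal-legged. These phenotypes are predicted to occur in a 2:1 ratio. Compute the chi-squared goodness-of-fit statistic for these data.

Expected counts for N = 390 under a 2:1 ratio (total parts = 3):
  creeper: 390 × 2/3 = 260
  normal-legged: 390 × 1/3 = 130
χ² = Σ (O − E)² / E
  creeper: (240 − 260)² / 260 = 1.5385
  normal-legged: (150 − 130)² / 130 = 3.0769
χ² = 1.5385 + 3.0769 = 4.6154 ≈ 4.615

4.615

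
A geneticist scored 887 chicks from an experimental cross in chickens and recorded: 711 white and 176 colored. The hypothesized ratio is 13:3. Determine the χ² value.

Total ratio parts = 16. Expected numbers out of 887:
  white: 887 × 13/16 = 720.6875
  colored: 887 × 3/16 = 166.3125
χ² = Σ (O − E)² / E
  white: (711 − 720.6875)² / 720.6875 = 0.1302
  colored: (176 − 166.3125)² / 166.3125 = 0.5643
χ² = 0.1302 + 0.5643 = 0.6945 ≈ 0.695

0.695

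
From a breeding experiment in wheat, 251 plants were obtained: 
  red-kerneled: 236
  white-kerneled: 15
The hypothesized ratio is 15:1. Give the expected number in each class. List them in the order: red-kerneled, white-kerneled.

235.3125, 15.6875

Total ratio parts = 16. Expected numbers out of 251:
  red-kerneled: 251 × 15/16 = 235.3125
  white-kerneled: 251 × 1/16 = 15.6875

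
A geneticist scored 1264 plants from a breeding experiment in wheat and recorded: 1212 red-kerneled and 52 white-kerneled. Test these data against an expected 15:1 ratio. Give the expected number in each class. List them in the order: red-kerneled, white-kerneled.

Expected counts for N = 1264 under a 15:1 ratio (total parts = 16):
  red-kerneled: 1264 × 15/16 = 1185
  white-kerneled: 1264 × 1/16 = 79

1185, 79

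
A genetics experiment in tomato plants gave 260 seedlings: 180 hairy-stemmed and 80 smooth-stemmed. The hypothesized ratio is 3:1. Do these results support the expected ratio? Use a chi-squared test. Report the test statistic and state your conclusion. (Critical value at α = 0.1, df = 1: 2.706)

4.615; not consistent

Expected counts for N = 260 under a 3:1 ratio (total parts = 4):
  hairy-stemmed: 260 × 3/4 = 195
  smooth-stemmed: 260 × 1/4 = 65
χ² = Σ (O − E)² / E
  hairy-stemmed: (180 − 195)² / 195 = 1.1538
  smooth-stemmed: (80 − 65)² / 65 = 3.4615
χ² = 1.1538 + 3.4615 = 4.6153 ≈ 4.615
Degrees of freedom = 2 − 1 = 1; critical value at α = 0.1 is 2.706.
Since 4.615 > 2.706, we reject the null hypothesis — the data do not fit the 3:1 ratio.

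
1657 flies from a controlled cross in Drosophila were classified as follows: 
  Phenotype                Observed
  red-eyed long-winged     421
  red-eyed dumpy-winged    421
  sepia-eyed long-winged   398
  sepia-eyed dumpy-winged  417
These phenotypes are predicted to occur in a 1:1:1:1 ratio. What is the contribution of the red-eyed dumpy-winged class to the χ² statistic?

Expected counts for N = 1657 under a 1:1:1:1 ratio (total parts = 4):
  red-eyed long-winged: 1657 × 1/4 = 414.25
  red-eyed dumpy-winged: 1657 × 1/4 = 414.25
  sepia-eyed long-winged: 1657 × 1/4 = 414.25
  sepia-eyed dumpy-winged: 1657 × 1/4 = 414.25
Contribution of red-eyed dumpy-winged: (421 − 414.25)² / 414.25 = 0.1100

0.110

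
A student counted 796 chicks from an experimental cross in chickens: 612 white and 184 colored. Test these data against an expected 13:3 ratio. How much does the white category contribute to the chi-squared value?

Expected counts for N = 796 under a 13:3 ratio (total parts = 16):
  white: 796 × 13/16 = 646.75
  colored: 796 × 3/16 = 149.25
Contribution of white: (612 − 646.75)² / 646.75 = 1.8671

1.867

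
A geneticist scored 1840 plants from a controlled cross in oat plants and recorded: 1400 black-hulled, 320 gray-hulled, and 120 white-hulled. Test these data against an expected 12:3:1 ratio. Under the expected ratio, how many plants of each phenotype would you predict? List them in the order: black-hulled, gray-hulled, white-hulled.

Under the 12:3:1 hypothesis (Σ ratio = 16, N = 1840):
  black-hulled: 1840 × 12/16 = 1380
  gray-hulled: 1840 × 3/16 = 345
  white-hulled: 1840 × 1/16 = 115

1380, 345, 115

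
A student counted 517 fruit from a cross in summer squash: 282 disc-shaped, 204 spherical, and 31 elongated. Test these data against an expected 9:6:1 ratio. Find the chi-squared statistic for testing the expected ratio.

The 9:6:1 ratio has 16 parts, so with N = 517 the expected counts are:
  disc-shaped: 517 × 9/16 = 290.8125
  spherical: 517 × 6/16 = 193.875
  elongated: 517 × 1/16 = 32.3125
χ² = Σ (O − E)² / E
  disc-shaped: (282 − 290.8125)² / 290.8125 = 0.2670
  spherical: (204 − 193.875)² / 193.875 = 0.5288
  elongated: (31 − 32.3125)² / 32.3125 = 0.0533
χ² = 0.2670 + 0.5288 + 0.0533 = 0.8491 ≈ 0.849

0.849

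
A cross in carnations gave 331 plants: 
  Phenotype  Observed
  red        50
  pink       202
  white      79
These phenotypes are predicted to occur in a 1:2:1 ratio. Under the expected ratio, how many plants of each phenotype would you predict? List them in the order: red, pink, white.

Expected counts for N = 331 under a 1:2:1 ratio (total parts = 4):
  red: 331 × 1/4 = 82.75
  pink: 331 × 2/4 = 165.5
  white: 331 × 1/4 = 82.75

82.75, 165.5, 82.75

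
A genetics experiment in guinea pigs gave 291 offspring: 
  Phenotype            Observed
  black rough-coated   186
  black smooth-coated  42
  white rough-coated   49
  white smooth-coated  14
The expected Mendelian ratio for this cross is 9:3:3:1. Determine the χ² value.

7.465

Total ratio parts = 16. Expected numbers out of 291:
  black rough-coated: 291 × 9/16 = 163.6875
  black smooth-coated: 291 × 3/16 = 54.5625
  white rough-coated: 291 × 3/16 = 54.5625
  white smooth-coated: 291 × 1/16 = 18.1875
χ² = Σ (O − E)² / E
  black rough-coated: (186 − 163.6875)² / 163.6875 = 3.0415
  black smooth-coated: (42 − 54.5625)² / 54.5625 = 2.8924
  white rough-coated: (49 − 54.5625)² / 54.5625 = 0.5671
  white smooth-coated: (14 − 18.1875)² / 18.1875 = 0.9641
χ² = 3.0415 + 2.8924 + 0.5671 + 0.9641 = 7.4651 ≈ 7.465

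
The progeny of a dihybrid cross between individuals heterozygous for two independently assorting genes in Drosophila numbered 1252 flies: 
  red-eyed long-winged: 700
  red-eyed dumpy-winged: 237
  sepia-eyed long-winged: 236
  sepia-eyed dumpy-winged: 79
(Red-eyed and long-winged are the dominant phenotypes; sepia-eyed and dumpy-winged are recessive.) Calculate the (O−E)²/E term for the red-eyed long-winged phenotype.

A dihybrid F₂ with independent assortment and complete dominance at both loci gives a 9:3:3:1 phenotypic ratio.
Total ratio parts = 16. Expected numbers out of 1252:
  red-eyed long-winged: 1252 × 9/16 = 704.25
  red-eyed dumpy-winged: 1252 × 3/16 = 234.75
  sepia-eyed long-winged: 1252 × 3/16 = 234.75
  sepia-eyed dumpy-winged: 1252 × 1/16 = 78.25
Contribution of red-eyed long-winged: (700 − 704.25)² / 704.25 = 0.0256

0.026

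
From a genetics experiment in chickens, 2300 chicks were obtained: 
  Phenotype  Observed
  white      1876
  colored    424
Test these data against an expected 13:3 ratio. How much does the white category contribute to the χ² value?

0.028

Under the 13:3 hypothesis (Σ ratio = 16, N = 2300):
  white: 2300 × 13/16 = 1868.75
  colored: 2300 × 3/16 = 431.25
Contribution of white: (1876 − 1868.75)² / 1868.75 = 0.0281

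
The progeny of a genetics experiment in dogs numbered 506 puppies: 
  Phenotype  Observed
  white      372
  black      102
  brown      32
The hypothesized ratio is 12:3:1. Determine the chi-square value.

Total ratio parts = 16. Expected numbers out of 506:
  white: 506 × 12/16 = 379.5
  black: 506 × 3/16 = 94.875
  brown: 506 × 1/16 = 31.625
χ² = Σ (O − E)² / E
  white: (372 − 379.5)² / 379.5 = 0.1482
  black: (102 − 94.875)² / 94.875 = 0.5351
  brown: (32 − 31.625)² / 31.625 = 0.0044
χ² = 0.1482 + 0.5351 + 0.0044 = 0.6877 ≈ 0.688

0.688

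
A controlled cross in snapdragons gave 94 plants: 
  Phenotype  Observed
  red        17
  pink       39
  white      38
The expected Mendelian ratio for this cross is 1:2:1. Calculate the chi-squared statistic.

12.106

Expected counts for N = 94 under a 1:2:1 ratio (total parts = 4):
  red: 94 × 1/4 = 23.5
  pink: 94 × 2/4 = 47
  white: 94 × 1/4 = 23.5
χ² = Σ (O − E)² / E
  red: (17 − 23.5)² / 23.5 = 1.7979
  pink: (39 − 47)² / 47 = 1.3617
  white: (38 − 23.5)² / 23.5 = 8.9468
χ² = 1.7979 + 1.3617 + 8.9468 = 12.1064 ≈ 12.106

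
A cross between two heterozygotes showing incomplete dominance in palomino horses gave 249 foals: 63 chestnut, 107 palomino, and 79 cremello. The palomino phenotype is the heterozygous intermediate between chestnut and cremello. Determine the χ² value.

With incomplete dominance, a heterozygote × heterozygote cross gives a 1:2:1 phenotypic ratio.
Total ratio parts = 4. Expected numbers out of 249:
  chestnut: 249 × 1/4 = 62.25
  palomino: 249 × 2/4 = 124.5
  cremello: 249 × 1/4 = 62.25
χ² = Σ (O − E)² / E
  chestnut: (63 − 62.25)² / 62.25 = 0.0090
  palomino: (107 − 124.5)² / 124.5 = 2.4598
  cremello: (79 − 62.25)² / 62.25 = 4.5070
χ² = 0.0090 + 2.4598 + 4.5070 = 6.9758 ≈ 6.976

6.976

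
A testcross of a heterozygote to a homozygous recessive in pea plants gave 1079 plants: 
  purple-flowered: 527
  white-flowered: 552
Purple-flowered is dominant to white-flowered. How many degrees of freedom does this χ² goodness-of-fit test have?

A testcross of a heterozygote (Aa × aa) gives a 1:1 phenotypic ratio.
A goodness-of-fit test with 2 phenotype classes has df = 2 − 1 = 1.

1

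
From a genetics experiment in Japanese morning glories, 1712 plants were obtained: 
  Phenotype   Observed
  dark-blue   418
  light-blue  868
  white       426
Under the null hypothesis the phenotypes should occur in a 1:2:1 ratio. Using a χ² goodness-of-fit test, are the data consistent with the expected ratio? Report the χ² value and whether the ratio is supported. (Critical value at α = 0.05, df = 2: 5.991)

0.411; consistent

Expected counts for N = 1712 under a 1:2:1 ratio (total parts = 4):
  dark-blue: 1712 × 1/4 = 428
  light-blue: 1712 × 2/4 = 856
  white: 1712 × 1/4 = 428
χ² = Σ (O − E)² / E
  dark-blue: (418 − 428)² / 428 = 0.2336
  light-blue: (868 − 856)² / 856 = 0.1682
  white: (426 − 428)² / 428 = 0.0093
χ² = 0.2336 + 0.1682 + 0.0093 = 0.4111 ≈ 0.411
Degrees of freedom = 3 − 1 = 2; critical value at α = 0.05 is 5.991.
Since 0.411 < 5.991, we fail to reject the null hypothesis — the data are consistent with the 1:2:1 ratio.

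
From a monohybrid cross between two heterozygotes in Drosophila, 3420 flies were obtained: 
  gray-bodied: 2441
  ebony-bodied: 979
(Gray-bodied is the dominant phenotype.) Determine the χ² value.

For a monohybrid cross between heterozygotes with complete dominance, the expected phenotypic ratio is 3:1.
Under the 3:1 hypothesis (Σ ratio = 4, N = 3420):
  gray-bodied: 3420 × 3/4 = 2565
  ebony-bodied: 3420 × 1/4 = 855
χ² = Σ (O − E)² / E
  gray-bodied: (2441 − 2565)² / 2565 = 5.9945
  ebony-bodied: (979 − 855)² / 855 = 17.9836
χ² = 5.9945 + 17.9836 = 23.9781 ≈ 23.978

23.978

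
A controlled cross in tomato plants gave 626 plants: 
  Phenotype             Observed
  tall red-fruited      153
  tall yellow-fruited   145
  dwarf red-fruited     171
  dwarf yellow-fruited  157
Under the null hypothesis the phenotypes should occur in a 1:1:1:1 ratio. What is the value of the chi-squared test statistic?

Total ratio parts = 4. Expected numbers out of 626:
  tall red-fruited: 626 × 1/4 = 156.5
  tall yellow-fruited: 626 × 1/4 = 156.5
  dwarf red-fruited: 626 × 1/4 = 156.5
  dwarf yellow-fruited: 626 × 1/4 = 156.5
χ² = Σ (O − E)² / E
  tall red-fruited: (153 − 156.5)² / 156.5 = 0.0783
  tall yellow-fruited: (145 − 156.5)² / 156.5 = 0.8450
  dwarf red-fruited: (171 − 156.5)² / 156.5 = 1.3435
  dwarf yellow-fruited: (157 − 156.5)² / 156.5 = 0.0016
χ² = 0.0783 + 0.8450 + 1.3435 + 0.0016 = 2.2684 ≈ 2.268

2.268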